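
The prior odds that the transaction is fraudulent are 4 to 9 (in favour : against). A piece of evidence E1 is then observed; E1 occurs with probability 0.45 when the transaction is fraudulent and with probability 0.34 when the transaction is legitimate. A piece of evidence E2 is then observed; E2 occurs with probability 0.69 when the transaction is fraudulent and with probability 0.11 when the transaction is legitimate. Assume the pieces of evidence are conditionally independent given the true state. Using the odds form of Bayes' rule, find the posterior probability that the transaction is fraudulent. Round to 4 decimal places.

Prior odds = 4/9 = 0.44444. In log-odds, ln(0.44444) = -0.81093.
Add log likelihood ratios: ln(1.3235) + ln(6.2727) = 2.1165.
Posterior log-odds = 1.3056, so posterior odds = exp(1.3056) = 3.6898. Converting, P(H|E) = 3.6898/4.6898 = 0.7868.

Posterior probability ≈ 0.7868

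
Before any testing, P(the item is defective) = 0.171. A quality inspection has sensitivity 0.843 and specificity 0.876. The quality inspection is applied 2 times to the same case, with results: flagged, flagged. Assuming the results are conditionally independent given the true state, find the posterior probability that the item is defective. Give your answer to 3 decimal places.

With H the event that the item is defective, the joint likelihood of the observed sequence is P(data|H) = 0.843·0.843 = 0.71065 and P(data|¬H) = 0.124·0.124 = 0.015376.
Bayes: P(H|data) = 0.171·0.71065 / (0.171·0.71065 + 0.829·0.015376) = 0.12152/0.13427 = 0.9051.

Posterior P(H) ≈ 0.905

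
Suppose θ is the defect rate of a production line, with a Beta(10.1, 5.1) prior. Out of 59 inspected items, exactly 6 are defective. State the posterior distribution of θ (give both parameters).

The binomial likelihood is conjugate to the Beta prior: with 6 successes and 53 failures, the posterior is Beta(10.1+6, 5.1+53) = Beta(16.1, 58.1).

Posterior: Beta(16.1, 58.1)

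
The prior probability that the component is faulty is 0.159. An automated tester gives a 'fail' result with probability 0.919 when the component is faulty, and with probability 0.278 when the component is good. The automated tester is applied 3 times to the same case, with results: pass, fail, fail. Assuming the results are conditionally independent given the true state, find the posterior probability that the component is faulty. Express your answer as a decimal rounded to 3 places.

Posterior P(H) ≈ 0.188

Let H be the event that the component is faulty; start with P(H) = 0.159. P('fail'|H) = 0.919, P('fail'|¬H) = 0.278.
Update on result 1 ('pass'): P(H) ← 0.081·0.1590 / (0.081·0.1590 + 0.722·0.8410) = 0.012879/0.62008 = 0.0208.
Update on result 2 ('fail'): P(H) ← 0.919·0.0208 / (0.919·0.0208 + 0.278·0.9792) = 0.019088/0.29131 = 0.0655.
Update on result 3 ('fail'): P(H) ← 0.919·0.0655 / (0.919·0.0655 + 0.278·0.9345) = 0.060215/0.32000 = 0.1882.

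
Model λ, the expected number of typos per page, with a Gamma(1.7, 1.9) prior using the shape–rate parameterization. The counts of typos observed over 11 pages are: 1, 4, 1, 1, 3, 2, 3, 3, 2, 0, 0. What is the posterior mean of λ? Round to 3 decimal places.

The Poisson likelihood adds the total count to the shape and the number of exposure periods to the rate. Here ∑xᵢ = 20 and n = 11, so shape 1.7→21.7 and rate 1.9→12.9.
Posterior mean = shape/rate = 21.7/12.9 = 1.682.

Posterior mean ≈ 1.682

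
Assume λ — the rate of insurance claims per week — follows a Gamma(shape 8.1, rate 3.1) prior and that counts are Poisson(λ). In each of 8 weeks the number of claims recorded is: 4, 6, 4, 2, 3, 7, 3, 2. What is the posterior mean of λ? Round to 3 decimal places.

Posterior mean ≈ 3.523

The Poisson likelihood adds the total count to the shape and the number of exposure periods to the rate. Here ∑xᵢ = 31 and n = 8, so shape 8.1→39.1 and rate 3.1→11.1.
Posterior mean = shape/rate = 39.1/11.1 = 3.523.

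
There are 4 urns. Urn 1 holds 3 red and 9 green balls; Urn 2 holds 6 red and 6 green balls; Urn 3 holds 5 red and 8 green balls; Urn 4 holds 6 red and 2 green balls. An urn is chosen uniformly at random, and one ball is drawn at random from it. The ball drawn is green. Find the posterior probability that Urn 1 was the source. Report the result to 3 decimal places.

Posterior probability ≈ 0.355

Tabulate prior·likelihood by source: [1] prior 0.25, lik 0.75, product 0.1875; [2] prior 0.25, lik 0.5, product 0.1250; [3] prior 0.25, lik 0.6154, product 0.1538; [4] prior 0.25, lik 0.25, product 0.06250.
Normalizing constant = 0.52885; the posterior for Urn 1 is its product over the sum, 0.1875/0.52885 = 0.355.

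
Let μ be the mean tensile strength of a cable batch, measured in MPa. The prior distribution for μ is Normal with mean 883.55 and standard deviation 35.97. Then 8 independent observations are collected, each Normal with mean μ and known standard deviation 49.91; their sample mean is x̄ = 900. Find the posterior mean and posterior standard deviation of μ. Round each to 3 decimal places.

Posterior mean ≈ 896.809; posterior SD ≈ 15.842

With known σ, the Normal prior is conjugate. Weight on the data is w = (n/σ²)/(n/σ² + 1/τ₀²) = 0.00321155/(0.00321155+0.00077289) = 0.80602.
Posterior mean = w·x̄ + (1−w)·μ₀ = 0.80602·900 + 0.19398·883.55 = 896.809. Posterior variance = 1/(0.00321155+0.00077289) = 250.976, so SD = 15.842.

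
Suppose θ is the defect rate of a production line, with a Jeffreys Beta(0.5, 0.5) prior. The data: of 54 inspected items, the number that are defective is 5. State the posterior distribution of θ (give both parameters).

Observing 5 successes and 49 failures updates Beta(0.5, 0.5) by adding the success and failure counts to the two shape parameters: α = 0.5+5 = 5.5, β = 0.5+49 = 49.5.

Posterior: Beta(5.5, 49.5)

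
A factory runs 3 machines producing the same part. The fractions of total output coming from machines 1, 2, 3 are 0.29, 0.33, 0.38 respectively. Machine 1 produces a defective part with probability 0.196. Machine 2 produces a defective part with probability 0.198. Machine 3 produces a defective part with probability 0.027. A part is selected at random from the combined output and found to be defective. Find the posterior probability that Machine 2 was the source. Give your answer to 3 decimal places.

Posterior probability ≈ 0.493

Tabulate prior·likelihood by source: [1] prior 0.29, lik 0.196, product 0.05684; [2] prior 0.33, lik 0.198, product 0.06534; [3] prior 0.38, lik 0.027, product 0.01026.
Normalizing constant = 0.13244; the posterior for Machine 2 is its product over the sum, 0.06534/0.13244 = 0.493.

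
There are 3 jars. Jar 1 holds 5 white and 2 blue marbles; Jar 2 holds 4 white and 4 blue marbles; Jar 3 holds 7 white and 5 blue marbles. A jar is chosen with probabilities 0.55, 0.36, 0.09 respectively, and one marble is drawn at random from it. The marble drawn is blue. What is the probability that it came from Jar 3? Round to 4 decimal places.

P(blue|Jar 1) = 0.2857; P(blue|Jar 2) = 0.5; P(blue|Jar 3) = 0.4167.
Prior × likelihood for each source: 0.55·0.2857=0.1571, 0.36·0.5=0.1800, 0.09·0.4167=0.03750. Summing gives P(blue) = 0.37464.
P(Jar 3 | blue) = 0.03750 / 0.37464 = 0.1001.

Posterior probability ≈ 0.1001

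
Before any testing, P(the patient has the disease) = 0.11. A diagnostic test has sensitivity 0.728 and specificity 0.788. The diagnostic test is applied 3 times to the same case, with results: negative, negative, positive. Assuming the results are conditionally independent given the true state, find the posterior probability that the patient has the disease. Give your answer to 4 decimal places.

With H the event that the patient has the disease, the joint likelihood of the observed sequence is P(data|H) = 0.272·0.272·0.728 = 0.053860 and P(data|¬H) = 0.788·0.788·0.212 = 0.13164.
Bayes: P(H|data) = 0.11·0.053860 / (0.11·0.053860 + 0.89·0.13164) = 0.0059246/0.12308 = 0.0481.

Posterior P(H) ≈ 0.0481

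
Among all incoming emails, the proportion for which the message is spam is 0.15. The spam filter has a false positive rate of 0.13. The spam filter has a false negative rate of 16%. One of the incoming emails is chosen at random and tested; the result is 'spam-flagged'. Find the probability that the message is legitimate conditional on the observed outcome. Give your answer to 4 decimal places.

Let H be the event that the message is spam. P(H) = 0.15, so P(¬H) = 0.85. With E the 'spam-flagged' result, P(E|H) = 0.84 and P(E|¬H) = 0.13.
P(E) = 0.84·0.15 + 0.13·0.85 = 0.12600 + 0.11050 = 0.23650.
By Bayes' theorem, P(H|E) = 0.12600 / 0.23650 = 0.5328. Hence P(¬H|E) = 1 − 0.5328 = 0.4672.

P(¬H | E) ≈ 0.4672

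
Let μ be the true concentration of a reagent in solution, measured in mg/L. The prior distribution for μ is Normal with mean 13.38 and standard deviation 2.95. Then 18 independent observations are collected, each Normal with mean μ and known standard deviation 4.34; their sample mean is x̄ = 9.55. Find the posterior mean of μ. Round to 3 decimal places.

Posterior mean ≈ 9.961

Prior precision 1/τ₀² = 1/2.95² = 0.114910; data precision n/σ² = 18/4.34² = 0.955637.
Posterior precision = 0.114910 + 0.955637 = 1.07055.
Posterior mean = (0.114910·13.38 + 0.955637·9.55) / 1.07055 = 9.961.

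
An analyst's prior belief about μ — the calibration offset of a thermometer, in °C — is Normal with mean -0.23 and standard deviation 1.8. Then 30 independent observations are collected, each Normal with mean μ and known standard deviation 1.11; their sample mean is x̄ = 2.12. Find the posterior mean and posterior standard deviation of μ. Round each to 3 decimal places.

With known σ, the Normal prior is conjugate. Weight on the data is w = (n/σ²)/(n/σ² + 1/τ₀²) = 24.3487/(24.3487+0.308642) = 0.98748.
Posterior mean = w·x̄ + (1−w)·μ₀ = 0.98748·2.12 + 0.012517·-0.23 = 2.091. Posterior variance = 1/(24.3487+0.308642) = 0.0405559, so SD = 0.201.

Posterior mean ≈ 2.091; posterior SD ≈ 0.201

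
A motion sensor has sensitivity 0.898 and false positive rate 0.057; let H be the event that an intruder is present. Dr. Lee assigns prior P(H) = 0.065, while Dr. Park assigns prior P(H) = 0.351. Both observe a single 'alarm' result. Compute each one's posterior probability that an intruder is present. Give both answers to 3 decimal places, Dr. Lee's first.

Dr. Lee: 0.523; Dr. Park: 0.895

The likelihood ratio for an 'alarm' result is 0.898/0.057 = 15.754.
Dr. Lee: prior odds 0.065/0.935 = 0.069519; posterior odds 1.0952; posterior probability 0.523.
Dr. Park: prior odds 0.351/0.649 = 0.54083; posterior odds 8.5205; posterior probability 0.895.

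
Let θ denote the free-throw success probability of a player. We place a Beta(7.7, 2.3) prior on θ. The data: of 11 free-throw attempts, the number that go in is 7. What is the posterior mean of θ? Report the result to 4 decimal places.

Posterior mean ≈ 0.7000

Observing 7 successes and 4 failures updates Beta(7.7, 2.3) by adding the success and failure counts to the two shape parameters: α = 7.7+7 = 14.7, β = 2.3+4 = 6.3.
Posterior mean = α/(α+β) = 14.7/21 = 0.7000.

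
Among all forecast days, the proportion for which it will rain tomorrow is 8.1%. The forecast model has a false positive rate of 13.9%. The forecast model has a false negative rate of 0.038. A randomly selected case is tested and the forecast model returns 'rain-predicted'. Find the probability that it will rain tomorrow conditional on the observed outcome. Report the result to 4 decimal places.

P(H | E) ≈ 0.3789

Write H for 'it will rain tomorrow'. Prior odds H:¬H = 0.081/0.919 = 0.088139. For the 'rain-predicted' outcome, the likelihood ratio is 0.962/0.139 = 6.9209.
Posterior odds = 0.088139 × 6.9209 = 0.61000, so P(H|E) = 0.61000/(1+0.61000) = 0.3789.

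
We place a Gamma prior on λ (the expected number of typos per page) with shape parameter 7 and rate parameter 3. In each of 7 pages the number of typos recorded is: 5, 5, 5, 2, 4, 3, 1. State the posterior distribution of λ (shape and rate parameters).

Total count ∑xᵢ = 25 over n = 7 pages.
Gamma is conjugate to the Poisson likelihood: posterior is Gamma(shape = 7+25 = 32, rate = 3+7 = 10).

Posterior: Gamma(shape=32, rate=10)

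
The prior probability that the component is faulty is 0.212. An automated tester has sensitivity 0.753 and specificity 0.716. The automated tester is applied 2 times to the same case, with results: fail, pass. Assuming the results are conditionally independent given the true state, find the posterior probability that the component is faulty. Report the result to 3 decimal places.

Let H be the event that the component is faulty; start with P(H) = 0.212. P('fail'|H) = 0.753, P('fail'|¬H) = 0.284.
Update on result 1 ('fail'): P(H) ← 0.753·0.2120 / (0.753·0.2120 + 0.284·0.7880) = 0.15964/0.38343 = 0.4163.
Update on result 2 ('pass'): P(H) ← 0.247·0.4163 / (0.247·0.4163 + 0.716·0.5837) = 0.10284/0.52074 = 0.1975.

Posterior P(H) ≈ 0.197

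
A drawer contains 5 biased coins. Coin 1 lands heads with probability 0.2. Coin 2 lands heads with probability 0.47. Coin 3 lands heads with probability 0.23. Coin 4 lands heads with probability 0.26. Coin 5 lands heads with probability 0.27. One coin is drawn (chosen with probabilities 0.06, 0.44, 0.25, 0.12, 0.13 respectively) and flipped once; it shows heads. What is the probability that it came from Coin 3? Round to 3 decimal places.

P(heads|C1) = 0.2; P(heads|C2) = 0.47; P(heads|C3) = 0.23; P(heads|C4) = 0.26; P(heads|C5) = 0.27.
Prior × likelihood for each source: 0.06·0.2=0.01200, 0.44·0.47=0.2068, 0.25·0.23=0.05750, 0.12·0.26=0.03120, 0.13·0.27=0.03510. Summing gives P(heads) = 0.34260.
P(Coin 3 | heads) = 0.05750 / 0.34260 = 0.168.

Posterior probability ≈ 0.168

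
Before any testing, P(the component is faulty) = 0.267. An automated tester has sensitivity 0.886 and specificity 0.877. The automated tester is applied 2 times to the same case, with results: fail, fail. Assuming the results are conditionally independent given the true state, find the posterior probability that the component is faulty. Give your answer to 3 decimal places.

Let H be the event that the component is faulty; start with P(H) = 0.267. P('fail'|H) = 0.886, P('fail'|¬H) = 0.123.
Update on result 1 ('fail'): P(H) ← 0.886·0.2670 / (0.886·0.2670 + 0.123·0.7330) = 0.23656/0.32672 = 0.7240.
Update on result 2 ('fail'): P(H) ← 0.886·0.7240 / (0.886·0.7240 + 0.123·0.2760) = 0.64151/0.67545 = 0.9497.

Posterior P(H) ≈ 0.950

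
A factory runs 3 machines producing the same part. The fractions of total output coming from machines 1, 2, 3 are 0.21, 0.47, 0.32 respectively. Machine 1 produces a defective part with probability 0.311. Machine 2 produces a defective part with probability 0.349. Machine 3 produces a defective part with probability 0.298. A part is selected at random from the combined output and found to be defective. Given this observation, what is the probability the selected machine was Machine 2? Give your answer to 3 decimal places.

Posterior probability ≈ 0.505

Tabulate prior·likelihood by source: [1] prior 0.21, lik 0.311, product 0.06531; [2] prior 0.47, lik 0.349, product 0.1640; [3] prior 0.32, lik 0.298, product 0.09536.
Normalizing constant = 0.32470; the posterior for Machine 2 is its product over the sum, 0.1640/0.32470 = 0.505.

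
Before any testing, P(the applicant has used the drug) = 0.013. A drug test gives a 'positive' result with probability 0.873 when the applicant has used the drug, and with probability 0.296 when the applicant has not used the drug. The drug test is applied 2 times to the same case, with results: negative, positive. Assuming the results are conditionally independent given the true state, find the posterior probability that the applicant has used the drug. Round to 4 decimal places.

Posterior P(H) ≈ 0.0070

With H the event that the applicant has used the drug, the joint likelihood of the observed sequence is P(data|H) = 0.127·0.873 = 0.11087 and P(data|¬H) = 0.704·0.296 = 0.20838.
Bayes: P(H|data) = 0.013·0.11087 / (0.013·0.11087 + 0.987·0.20838) = 0.0014413/0.20712 = 0.0070.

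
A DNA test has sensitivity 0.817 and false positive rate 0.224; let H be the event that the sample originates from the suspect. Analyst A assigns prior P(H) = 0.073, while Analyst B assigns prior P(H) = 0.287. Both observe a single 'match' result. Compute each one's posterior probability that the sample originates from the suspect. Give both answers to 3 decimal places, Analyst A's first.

P('+'|H) = 0.817, P('+'|¬H) = 0.224.
Analyst A: numerator 0.817·0.073 = 0.059641; evidence = 0.059641+0.224·0.927 = 0.26729; posterior = 0.223.
Analyst B: numerator 0.817·0.287 = 0.23448; evidence = 0.23448+0.224·0.713 = 0.39419; posterior = 0.595.

Analyst A: 0.223; Analyst B: 0.595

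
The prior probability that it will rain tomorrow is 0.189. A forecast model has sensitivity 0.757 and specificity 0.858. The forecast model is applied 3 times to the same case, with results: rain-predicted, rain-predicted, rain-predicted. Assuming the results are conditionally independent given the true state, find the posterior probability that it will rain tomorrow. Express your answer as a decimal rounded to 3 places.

Let H be the event that it will rain tomorrow; start with P(H) = 0.189. P('rain-predicted'|H) = 0.757, P('rain-predicted'|¬H) = 0.142.
Update on result 1 ('rain-predicted'): P(H) ← 0.757·0.1890 / (0.757·0.1890 + 0.142·0.8110) = 0.14307/0.25823 = 0.5540.
Update on result 2 ('rain-predicted'): P(H) ← 0.757·0.5540 / (0.757·0.5540 + 0.142·0.4460) = 0.41941/0.48274 = 0.8688.
Update on result 3 ('rain-predicted'): P(H) ← 0.757·0.8688 / (0.757·0.8688 + 0.142·0.1312) = 0.65770/0.67632 = 0.9725.

Posterior P(H) ≈ 0.972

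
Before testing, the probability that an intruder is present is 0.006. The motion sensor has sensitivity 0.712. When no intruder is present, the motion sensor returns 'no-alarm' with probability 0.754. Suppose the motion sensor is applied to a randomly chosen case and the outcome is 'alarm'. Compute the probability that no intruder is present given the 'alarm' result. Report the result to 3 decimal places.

Let H be the event that an intruder is present. P(H) = 0.006, so P(¬H) = 0.994. With E the 'alarm' result, P(E|H) = 0.712 and P(E|¬H) = 0.246.
P(E) = 0.712·0.006 + 0.246·0.994 = 0.0042720 + 0.24452 = 0.24880.
By Bayes' theorem, P(H|E) = 0.0042720 / 0.24880 = 0.017. Hence P(¬H|E) = 1 − 0.017 = 0.983.

P(¬H | E) ≈ 0.983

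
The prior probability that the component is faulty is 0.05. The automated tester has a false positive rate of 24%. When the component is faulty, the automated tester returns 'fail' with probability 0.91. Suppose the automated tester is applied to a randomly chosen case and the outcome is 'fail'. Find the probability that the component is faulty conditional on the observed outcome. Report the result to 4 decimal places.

P(H | E) ≈ 0.1664

Let H be the event that the component is faulty. P(H) = 0.05, so P(¬H) = 0.95. With E the 'fail' result, P(E|H) = 0.91 and P(E|¬H) = 0.24.
P(E) = 0.91·0.05 + 0.24·0.95 = 0.045500 + 0.22800 = 0.27350.
By Bayes' theorem, P(H|E) = 0.045500 / 0.27350 = 0.1664.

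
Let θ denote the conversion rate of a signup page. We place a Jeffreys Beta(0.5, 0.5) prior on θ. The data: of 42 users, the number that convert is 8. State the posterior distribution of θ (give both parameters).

Observing 8 successes and 34 failures updates Beta(0.5, 0.5) by adding the success and failure counts to the two shape parameters: α = 0.5+8 = 8.5, β = 0.5+34 = 34.5.

Posterior: Beta(8.5, 34.5)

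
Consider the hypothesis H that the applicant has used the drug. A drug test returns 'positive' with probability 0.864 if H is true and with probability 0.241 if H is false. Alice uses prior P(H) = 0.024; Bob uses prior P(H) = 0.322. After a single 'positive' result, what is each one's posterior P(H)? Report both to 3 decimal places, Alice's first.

Alice: 0.081; Bob: 0.630

The likelihood ratio for a 'positive' result is 0.864/0.241 = 3.5851.
Alice: prior odds 0.024/0.976 = 0.024590; posterior odds 0.088157; posterior probability 0.081.
Bob: prior odds 0.322/0.678 = 0.47493; posterior odds 1.7026; posterior probability 0.630.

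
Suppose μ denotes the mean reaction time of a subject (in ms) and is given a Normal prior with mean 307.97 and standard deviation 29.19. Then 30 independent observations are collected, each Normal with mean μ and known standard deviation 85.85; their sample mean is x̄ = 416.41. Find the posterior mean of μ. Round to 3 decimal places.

Posterior mean ≈ 392.141

With known σ, the Normal prior is conjugate. Weight on the data is w = (n/σ²)/(n/σ² + 1/τ₀²) = 0.00407043/(0.00407043+0.00117363) = 0.77620.
Posterior mean = w·x̄ + (1−w)·μ₀ = 0.77620·416.41 + 0.22380·307.97 = 392.141.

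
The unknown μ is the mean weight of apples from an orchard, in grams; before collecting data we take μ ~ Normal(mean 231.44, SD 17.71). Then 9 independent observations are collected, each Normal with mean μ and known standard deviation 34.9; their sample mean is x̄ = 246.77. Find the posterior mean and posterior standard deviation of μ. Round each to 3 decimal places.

Prior precision 1/τ₀² = 1/17.71² = 0.00318833; data precision n/σ² = 9/34.9² = 0.00738910.
Posterior precision = 0.00318833 + 0.00738910 = 0.0105774, giving posterior SD = 1/√0.0105774 = 9.723.
Posterior mean = (0.00318833·231.44 + 0.00738910·246.77) / 0.0105774 = 242.149.

Posterior mean ≈ 242.149; posterior SD ≈ 9.723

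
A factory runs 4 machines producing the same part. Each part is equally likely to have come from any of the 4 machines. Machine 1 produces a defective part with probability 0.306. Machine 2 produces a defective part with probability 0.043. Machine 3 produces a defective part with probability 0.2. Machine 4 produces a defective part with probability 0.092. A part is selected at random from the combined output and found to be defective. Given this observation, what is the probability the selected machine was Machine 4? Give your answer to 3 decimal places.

Posterior probability ≈ 0.144

Tabulate prior·likelihood by source: [1] prior 0.25, lik 0.306, product 0.07650; [2] prior 0.25, lik 0.043, product 0.01075; [3] prior 0.25, lik 0.2, product 0.05000; [4] prior 0.25, lik 0.092, product 0.02300.
Normalizing constant = 0.16025; the posterior for Machine 4 is its product over the sum, 0.02300/0.16025 = 0.144.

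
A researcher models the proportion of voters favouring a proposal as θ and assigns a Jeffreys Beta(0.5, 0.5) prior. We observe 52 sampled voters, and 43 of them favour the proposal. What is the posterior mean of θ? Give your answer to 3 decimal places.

Posterior mean ≈ 0.821

The binomial likelihood is conjugate to the Beta prior: with 43 successes and 9 failures, the posterior is Beta(0.5+43, 0.5+9) = Beta(43.5, 9.5).
Posterior mean = α/(α+β) = 43.5/53 = 0.821.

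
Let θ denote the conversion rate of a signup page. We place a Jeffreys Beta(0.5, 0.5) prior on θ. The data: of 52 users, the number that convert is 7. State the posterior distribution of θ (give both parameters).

Posterior: Beta(7.5, 45.5)

The binomial likelihood is conjugate to the Beta prior: with 7 successes and 45 failures, the posterior is Beta(0.5+7, 0.5+45) = Beta(7.5, 45.5).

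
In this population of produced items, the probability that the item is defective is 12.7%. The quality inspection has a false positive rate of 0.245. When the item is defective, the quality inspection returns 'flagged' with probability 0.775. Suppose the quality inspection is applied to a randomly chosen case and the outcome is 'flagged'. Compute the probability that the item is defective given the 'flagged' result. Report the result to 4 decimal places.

Write H for 'the item is defective'. Prior odds H:¬H = 0.127/0.873 = 0.14548. For the 'flagged' outcome, the likelihood ratio is 0.775/0.245 = 3.1633.
Posterior odds = 0.14548 × 3.1633 = 0.46018, so P(H|E) = 0.46018/(1+0.46018) = 0.3152.

P(H | E) ≈ 0.3152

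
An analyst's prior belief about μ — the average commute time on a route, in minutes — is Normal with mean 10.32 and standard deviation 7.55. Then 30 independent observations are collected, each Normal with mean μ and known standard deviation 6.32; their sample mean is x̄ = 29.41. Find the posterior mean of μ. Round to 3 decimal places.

Prior precision 1/τ₀² = 1/7.55² = 0.0175431; data precision n/σ² = 30/6.32² = 0.751082.
Posterior precision = 0.0175431 + 0.751082 = 0.768625.
Posterior mean = (0.0175431·10.32 + 0.751082·29.41) / 0.768625 = 28.974.

Posterior mean ≈ 28.974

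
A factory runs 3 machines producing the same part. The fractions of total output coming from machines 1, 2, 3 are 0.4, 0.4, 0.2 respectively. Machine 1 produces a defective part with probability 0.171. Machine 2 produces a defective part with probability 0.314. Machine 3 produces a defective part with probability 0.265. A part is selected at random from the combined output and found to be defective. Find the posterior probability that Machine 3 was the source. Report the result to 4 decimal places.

Posterior probability ≈ 0.2146

Tabulate prior·likelihood by source: [1] prior 0.4, lik 0.171, product 0.06840; [2] prior 0.4, lik 0.314, product 0.1256; [3] prior 0.2, lik 0.265, product 0.05300.
Normalizing constant = 0.24700; the posterior for Machine 3 is its product over the sum, 0.05300/0.24700 = 0.2146.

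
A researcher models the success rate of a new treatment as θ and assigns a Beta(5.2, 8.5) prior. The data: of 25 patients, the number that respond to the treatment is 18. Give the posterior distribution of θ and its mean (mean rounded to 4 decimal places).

Observing 18 successes and 7 failures updates Beta(5.2, 8.5) by adding the success and failure counts to the two shape parameters: α = 5.2+18 = 23.2, β = 8.5+7 = 15.5.
E[θ | data] = 23.2/(23.2+15.5) = 0.5995.

Posterior: Beta(23.2, 15.5); mean ≈ 0.5995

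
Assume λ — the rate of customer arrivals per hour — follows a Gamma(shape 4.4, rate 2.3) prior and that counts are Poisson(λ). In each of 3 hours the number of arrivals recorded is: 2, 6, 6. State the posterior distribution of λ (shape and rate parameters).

Posterior: Gamma(shape=18.4, rate=5.3)

Total count ∑xᵢ = 14 over n = 3 hours.
Gamma is conjugate to the Poisson likelihood: posterior is Gamma(shape = 4.4+14 = 18.4, rate = 2.3+3 = 5.3).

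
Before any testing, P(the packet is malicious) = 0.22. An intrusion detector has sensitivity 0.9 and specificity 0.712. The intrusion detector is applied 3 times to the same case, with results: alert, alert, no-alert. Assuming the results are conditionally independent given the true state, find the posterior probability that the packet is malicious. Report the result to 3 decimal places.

With H the event that the packet is malicious, the joint likelihood of the observed sequence is P(data|H) = 0.9·0.9·0.1 = 0.081000 and P(data|¬H) = 0.288·0.288·0.712 = 0.059056.
Bayes: P(H|data) = 0.22·0.081000 / (0.22·0.081000 + 0.78·0.059056) = 0.017820/0.063884 = 0.2789.

Posterior P(H) ≈ 0.279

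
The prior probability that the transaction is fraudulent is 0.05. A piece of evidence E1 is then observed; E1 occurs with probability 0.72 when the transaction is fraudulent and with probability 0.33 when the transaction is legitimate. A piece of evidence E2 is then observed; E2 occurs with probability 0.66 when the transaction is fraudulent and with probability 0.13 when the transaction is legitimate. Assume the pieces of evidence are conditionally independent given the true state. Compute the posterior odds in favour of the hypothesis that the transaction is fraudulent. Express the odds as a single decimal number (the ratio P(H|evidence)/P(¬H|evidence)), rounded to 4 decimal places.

Prior odds = 0.05/(1−0.05) = 0.052632.
Likelihood ratio for E1 = 0.72/0.33 = 2.1818.
Likelihood ratio for E2 = 0.66/0.13 = 5.0769.
Posterior odds = prior odds × LR₁ × LR₂ = 0.58300.

Posterior odds ≈ 0.5830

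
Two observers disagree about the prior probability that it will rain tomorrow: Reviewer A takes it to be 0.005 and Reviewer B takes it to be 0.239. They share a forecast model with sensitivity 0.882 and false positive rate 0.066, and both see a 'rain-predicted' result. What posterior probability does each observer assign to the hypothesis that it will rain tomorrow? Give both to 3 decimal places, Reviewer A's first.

Reviewer A: 0.063; Reviewer B: 0.808

P('+'|H) = 0.882, P('+'|¬H) = 0.066.
Reviewer A: numerator 0.882·0.005 = 0.0044100; evidence = 0.0044100+0.066·0.995 = 0.070080; posterior = 0.063.
Reviewer B: numerator 0.882·0.239 = 0.21080; evidence = 0.21080+0.066·0.761 = 0.26102; posterior = 0.808.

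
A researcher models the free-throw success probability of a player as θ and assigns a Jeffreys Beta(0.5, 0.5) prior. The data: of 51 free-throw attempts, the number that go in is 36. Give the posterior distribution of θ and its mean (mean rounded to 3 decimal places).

Observing 36 successes and 15 failures updates Beta(0.5, 0.5) by adding the success and failure counts to the two shape parameters: α = 0.5+36 = 36.5, β = 0.5+15 = 15.5.
E[θ | data] = 36.5/(36.5+15.5) = 0.702.

Posterior: Beta(36.5, 15.5); mean ≈ 0.702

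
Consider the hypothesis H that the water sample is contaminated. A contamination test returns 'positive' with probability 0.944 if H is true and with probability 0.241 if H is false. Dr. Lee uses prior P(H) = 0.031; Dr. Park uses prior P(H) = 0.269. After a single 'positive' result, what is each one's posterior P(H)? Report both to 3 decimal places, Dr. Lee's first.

Dr. Lee: 0.111; Dr. Park: 0.590

P('+'|H) = 0.944, P('+'|¬H) = 0.241.
Dr. Lee: numerator 0.944·0.031 = 0.029264; evidence = 0.029264+0.241·0.969 = 0.26279; posterior = 0.111.
Dr. Park: numerator 0.944·0.269 = 0.25394; evidence = 0.25394+0.241·0.731 = 0.43011; posterior = 0.590.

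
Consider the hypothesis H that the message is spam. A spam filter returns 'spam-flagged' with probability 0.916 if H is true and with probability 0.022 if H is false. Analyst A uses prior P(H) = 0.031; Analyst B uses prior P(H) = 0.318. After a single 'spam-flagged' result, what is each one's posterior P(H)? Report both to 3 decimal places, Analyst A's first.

The likelihood ratio for a 'spam-flagged' result is 0.916/0.022 = 41.636.
Analyst A: prior odds 0.031/0.969 = 0.031992; posterior odds 1.3320; posterior probability 0.571.
Analyst B: prior odds 0.318/0.682 = 0.46628; posterior odds 19.414; posterior probability 0.951.

Analyst A: 0.571; Analyst B: 0.951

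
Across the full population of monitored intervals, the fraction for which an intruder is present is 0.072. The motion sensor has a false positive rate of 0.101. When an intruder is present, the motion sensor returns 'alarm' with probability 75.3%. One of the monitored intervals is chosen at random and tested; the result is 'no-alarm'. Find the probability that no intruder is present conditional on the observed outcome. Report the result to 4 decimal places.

Let H be the event that an intruder is present. P(H) = 0.072, so P(¬H) = 0.928. With E the 'no-alarm' result, P(E|H) = 0.247 and P(E|¬H) = 0.899.
P(E) = 0.247·0.072 + 0.899·0.928 = 0.017784 + 0.83427 = 0.85206.
By Bayes' theorem, P(H|E) = 0.017784 / 0.85206 = 0.0209. Hence P(¬H|E) = 1 − 0.0209 = 0.9791.

P(¬H | E) ≈ 0.9791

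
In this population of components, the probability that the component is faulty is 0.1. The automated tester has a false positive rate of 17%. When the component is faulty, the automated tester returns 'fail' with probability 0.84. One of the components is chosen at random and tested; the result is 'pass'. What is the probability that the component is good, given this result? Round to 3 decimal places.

Write H for 'the component is faulty'. Prior odds H:¬H = 0.1/0.9 = 0.11111. For the 'pass' outcome, the likelihood ratio is 0.16/0.83 = 0.19277.
Posterior odds = 0.11111 × 0.19277 = 0.021419, so P(H|E) = 0.021419/(1+0.021419) = 0.021. Then P(¬H|E) = 1 − 0.021 = 0.979.

P(¬H | E) ≈ 0.979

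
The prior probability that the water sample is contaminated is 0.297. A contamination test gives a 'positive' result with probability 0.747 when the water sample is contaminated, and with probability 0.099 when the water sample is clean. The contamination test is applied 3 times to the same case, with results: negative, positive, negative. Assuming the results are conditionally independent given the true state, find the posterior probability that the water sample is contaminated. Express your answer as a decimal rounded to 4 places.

Posterior P(H) ≈ 0.2009

With H the event that the water sample is contaminated, the joint likelihood of the observed sequence is P(data|H) = 0.253·0.747·0.253 = 0.047815 and P(data|¬H) = 0.901·0.099·0.901 = 0.080368.
Bayes: P(H|data) = 0.297·0.047815 / (0.297·0.047815 + 0.703·0.080368) = 0.014201/0.070700 = 0.2009.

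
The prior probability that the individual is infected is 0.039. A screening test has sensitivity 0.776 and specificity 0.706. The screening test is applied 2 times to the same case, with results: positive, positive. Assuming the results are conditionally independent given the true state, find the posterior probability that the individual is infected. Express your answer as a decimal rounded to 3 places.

With H the event that the individual is infected, the joint likelihood of the observed sequence is P(data|H) = 0.776·0.776 = 0.60218 and P(data|¬H) = 0.294·0.294 = 0.086436.
Bayes: P(H|data) = 0.039·0.60218 / (0.039·0.60218 + 0.961·0.086436) = 0.023485/0.10655 = 0.2204.

Posterior P(H) ≈ 0.220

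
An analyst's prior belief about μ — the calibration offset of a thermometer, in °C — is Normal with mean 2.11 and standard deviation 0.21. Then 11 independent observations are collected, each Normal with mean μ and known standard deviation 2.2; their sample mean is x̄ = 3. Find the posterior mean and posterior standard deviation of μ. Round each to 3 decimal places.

Prior precision 1/τ₀² = 1/0.21² = 22.6757; data precision n/σ² = 11/2.2² = 2.27273.
Posterior precision = 22.6757 + 2.27273 = 24.9485, giving posterior SD = 1/√24.9485 = 0.200.
Posterior mean = (22.6757·2.11 + 2.27273·3) / 24.9485 = 2.191.

Posterior mean ≈ 2.191; posterior SD ≈ 0.200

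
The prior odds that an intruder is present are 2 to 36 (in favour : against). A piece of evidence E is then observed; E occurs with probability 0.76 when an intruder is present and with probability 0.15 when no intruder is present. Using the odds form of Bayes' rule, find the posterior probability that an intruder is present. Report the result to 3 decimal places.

Posterior probability ≈ 0.220

Prior odds = 2/36 = 0.055556. In log-odds, ln(0.055556) = -2.8904.
Add log likelihood ratio: ln(5.0667) = 1.6227.
Posterior log-odds = -1.2677, so posterior odds = exp(-1.2677) = 0.28148. Converting, P(H|E) = 0.28148/1.2815 = 0.220.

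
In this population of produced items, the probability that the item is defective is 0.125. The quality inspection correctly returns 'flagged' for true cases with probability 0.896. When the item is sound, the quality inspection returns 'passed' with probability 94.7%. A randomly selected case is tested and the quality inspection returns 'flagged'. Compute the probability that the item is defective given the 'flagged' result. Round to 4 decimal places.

P(H | E) ≈ 0.7072

Let H be the event that the item is defective. P(H) = 0.125, so P(¬H) = 0.875. With E the 'flagged' result, P(E|H) = 0.896 and P(E|¬H) = 0.053.
P(E) = 0.896·0.125 + 0.053·0.875 = 0.11200 + 0.046375 = 0.15837.
By Bayes' theorem, P(H|E) = 0.11200 / 0.15837 = 0.7072.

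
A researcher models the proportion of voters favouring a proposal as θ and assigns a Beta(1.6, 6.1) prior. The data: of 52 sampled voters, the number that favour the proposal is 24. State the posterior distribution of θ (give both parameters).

The binomial likelihood is conjugate to the Beta prior: with 24 successes and 28 failures, the posterior is Beta(1.6+24, 6.1+28) = Beta(25.6, 34.1).

Posterior: Beta(25.6, 34.1)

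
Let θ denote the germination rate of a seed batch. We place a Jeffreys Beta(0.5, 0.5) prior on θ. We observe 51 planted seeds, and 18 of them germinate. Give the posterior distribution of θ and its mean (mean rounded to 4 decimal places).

Posterior: Beta(18.5, 33.5); mean ≈ 0.3558

Observing 18 successes and 33 failures updates Beta(0.5, 0.5) by adding the success and failure counts to the two shape parameters: α = 0.5+18 = 18.5, β = 0.5+33 = 33.5.
Posterior mean = α/(α+β) = 18.5/52 = 0.3558.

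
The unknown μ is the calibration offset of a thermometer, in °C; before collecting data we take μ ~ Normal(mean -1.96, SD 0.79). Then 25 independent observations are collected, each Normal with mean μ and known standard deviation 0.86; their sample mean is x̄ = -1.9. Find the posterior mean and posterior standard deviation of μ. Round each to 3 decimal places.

Prior precision 1/τ₀² = 1/0.79² = 1.60231; data precision n/σ² = 25/0.86² = 33.8021.
Posterior precision = 1.60231 + 33.8021 = 35.4044, giving posterior SD = 1/√35.4044 = 0.168.
Posterior mean = (1.60231·-1.96 + 33.8021·-1.9) / 35.4044 = -1.903.

Posterior mean ≈ -1.903; posterior SD ≈ 0.168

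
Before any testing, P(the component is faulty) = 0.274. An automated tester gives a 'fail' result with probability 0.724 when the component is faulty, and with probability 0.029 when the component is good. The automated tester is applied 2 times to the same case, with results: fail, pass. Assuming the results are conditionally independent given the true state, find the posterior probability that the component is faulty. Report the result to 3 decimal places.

Posterior P(H) ≈ 0.728

Let H be the event that the component is faulty; start with P(H) = 0.274. P('fail'|H) = 0.724, P('fail'|¬H) = 0.029.
Update on result 1 ('fail'): P(H) ← 0.724·0.2740 / (0.724·0.2740 + 0.029·0.7260) = 0.19838/0.21943 = 0.9041.
Update on result 2 ('pass'): P(H) ← 0.276·0.9041 / (0.276·0.9041 + 0.971·0.0959) = 0.24952/0.34268 = 0.7281.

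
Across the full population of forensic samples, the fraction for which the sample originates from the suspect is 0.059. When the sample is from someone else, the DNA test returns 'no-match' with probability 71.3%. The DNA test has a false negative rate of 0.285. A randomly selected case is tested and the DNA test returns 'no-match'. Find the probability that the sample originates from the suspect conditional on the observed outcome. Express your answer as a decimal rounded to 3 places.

P(H | E) ≈ 0.024

Let H be the event that the sample originates from the suspect. P(H) = 0.059, so P(¬H) = 0.941. With E the 'no-match' result, P(E|H) = 0.285 and P(E|¬H) = 0.713.
P(E) = 0.285·0.059 + 0.713·0.941 = 0.016815 + 0.67093 = 0.68775.
By Bayes' theorem, P(H|E) = 0.016815 / 0.68775 = 0.024.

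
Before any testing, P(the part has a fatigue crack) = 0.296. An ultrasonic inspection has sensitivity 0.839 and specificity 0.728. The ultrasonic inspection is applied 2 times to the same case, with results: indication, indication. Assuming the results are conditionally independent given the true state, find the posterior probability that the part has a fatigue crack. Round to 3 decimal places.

With H the event that the part has a fatigue crack, the joint likelihood of the observed sequence is P(data|H) = 0.839·0.839 = 0.70392 and P(data|¬H) = 0.272·0.272 = 0.073984.
Bayes: P(H|data) = 0.296·0.70392 / (0.296·0.70392 + 0.704·0.073984) = 0.20836/0.26045 = 0.8000.

Posterior P(H) ≈ 0.800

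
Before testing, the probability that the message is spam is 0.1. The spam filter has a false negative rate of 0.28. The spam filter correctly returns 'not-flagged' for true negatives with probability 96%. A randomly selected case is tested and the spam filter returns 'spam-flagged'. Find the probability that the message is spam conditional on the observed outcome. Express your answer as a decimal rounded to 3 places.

Write H for 'the message is spam'. Prior odds H:¬H = 0.1/0.9 = 0.11111. For the 'spam-flagged' outcome, the likelihood ratio is 0.72/0.04 = 18.000.
Posterior odds = 0.11111 × 18.000 = 2.0000, so P(H|E) = 2.0000/(1+2.0000) = 0.667.

P(H | E) ≈ 0.667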